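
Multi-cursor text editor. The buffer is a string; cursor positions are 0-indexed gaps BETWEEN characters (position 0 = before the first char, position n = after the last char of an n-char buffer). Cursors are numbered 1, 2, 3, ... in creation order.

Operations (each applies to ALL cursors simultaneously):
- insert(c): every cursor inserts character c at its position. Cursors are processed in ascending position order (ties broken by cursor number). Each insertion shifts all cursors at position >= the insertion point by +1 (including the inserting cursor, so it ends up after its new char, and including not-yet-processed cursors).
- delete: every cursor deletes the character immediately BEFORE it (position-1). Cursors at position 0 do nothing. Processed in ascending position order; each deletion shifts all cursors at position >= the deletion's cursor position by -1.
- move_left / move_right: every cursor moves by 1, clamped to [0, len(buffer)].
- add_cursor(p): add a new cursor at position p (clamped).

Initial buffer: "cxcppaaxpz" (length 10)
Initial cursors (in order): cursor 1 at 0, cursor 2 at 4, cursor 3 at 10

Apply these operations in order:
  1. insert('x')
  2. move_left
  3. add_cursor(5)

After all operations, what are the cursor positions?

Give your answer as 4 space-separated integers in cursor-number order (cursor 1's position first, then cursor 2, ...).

Answer: 0 5 12 5

Derivation:
After op 1 (insert('x')): buffer="xcxcpxpaaxpzx" (len 13), cursors c1@1 c2@6 c3@13, authorship 1....2......3
After op 2 (move_left): buffer="xcxcpxpaaxpzx" (len 13), cursors c1@0 c2@5 c3@12, authorship 1....2......3
After op 3 (add_cursor(5)): buffer="xcxcpxpaaxpzx" (len 13), cursors c1@0 c2@5 c4@5 c3@12, authorship 1....2......3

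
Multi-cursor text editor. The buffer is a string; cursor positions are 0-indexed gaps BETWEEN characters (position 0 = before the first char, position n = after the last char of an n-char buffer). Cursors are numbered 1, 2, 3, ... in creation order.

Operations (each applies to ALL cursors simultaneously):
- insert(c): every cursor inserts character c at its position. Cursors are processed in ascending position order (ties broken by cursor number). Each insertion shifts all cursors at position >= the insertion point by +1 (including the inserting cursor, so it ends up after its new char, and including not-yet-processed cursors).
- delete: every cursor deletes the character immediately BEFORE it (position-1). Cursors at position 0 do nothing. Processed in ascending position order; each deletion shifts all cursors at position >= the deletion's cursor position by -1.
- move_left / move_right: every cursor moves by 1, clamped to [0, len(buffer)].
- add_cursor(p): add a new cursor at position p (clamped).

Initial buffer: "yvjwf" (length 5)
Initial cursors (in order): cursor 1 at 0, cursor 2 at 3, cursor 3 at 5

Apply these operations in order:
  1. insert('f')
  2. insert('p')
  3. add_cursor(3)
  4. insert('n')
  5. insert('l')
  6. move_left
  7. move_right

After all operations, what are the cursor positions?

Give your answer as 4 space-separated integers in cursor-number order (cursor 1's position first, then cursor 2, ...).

After op 1 (insert('f')): buffer="fyvjfwff" (len 8), cursors c1@1 c2@5 c3@8, authorship 1...2..3
After op 2 (insert('p')): buffer="fpyvjfpwffp" (len 11), cursors c1@2 c2@7 c3@11, authorship 11...22..33
After op 3 (add_cursor(3)): buffer="fpyvjfpwffp" (len 11), cursors c1@2 c4@3 c2@7 c3@11, authorship 11...22..33
After op 4 (insert('n')): buffer="fpnynvjfpnwffpn" (len 15), cursors c1@3 c4@5 c2@10 c3@15, authorship 111.4..222..333
After op 5 (insert('l')): buffer="fpnlynlvjfpnlwffpnl" (len 19), cursors c1@4 c4@7 c2@13 c3@19, authorship 1111.44..2222..3333
After op 6 (move_left): buffer="fpnlynlvjfpnlwffpnl" (len 19), cursors c1@3 c4@6 c2@12 c3@18, authorship 1111.44..2222..3333
After op 7 (move_right): buffer="fpnlynlvjfpnlwffpnl" (len 19), cursors c1@4 c4@7 c2@13 c3@19, authorship 1111.44..2222..3333

Answer: 4 13 19 7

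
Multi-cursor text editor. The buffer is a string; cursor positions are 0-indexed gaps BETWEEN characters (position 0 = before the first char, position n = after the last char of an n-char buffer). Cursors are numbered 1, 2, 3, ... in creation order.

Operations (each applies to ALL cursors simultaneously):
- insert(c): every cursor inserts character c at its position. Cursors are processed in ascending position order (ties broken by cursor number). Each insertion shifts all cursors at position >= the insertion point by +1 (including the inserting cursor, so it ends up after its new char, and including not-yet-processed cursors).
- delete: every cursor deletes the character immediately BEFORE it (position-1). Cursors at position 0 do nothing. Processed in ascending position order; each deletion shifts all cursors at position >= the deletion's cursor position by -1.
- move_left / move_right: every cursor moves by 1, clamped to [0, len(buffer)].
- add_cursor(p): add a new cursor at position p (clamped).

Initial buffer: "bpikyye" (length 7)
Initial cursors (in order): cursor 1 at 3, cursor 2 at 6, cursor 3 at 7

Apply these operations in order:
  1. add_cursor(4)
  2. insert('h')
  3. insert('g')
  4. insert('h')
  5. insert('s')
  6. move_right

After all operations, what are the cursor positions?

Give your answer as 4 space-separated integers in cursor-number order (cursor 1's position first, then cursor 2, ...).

After op 1 (add_cursor(4)): buffer="bpikyye" (len 7), cursors c1@3 c4@4 c2@6 c3@7, authorship .......
After op 2 (insert('h')): buffer="bpihkhyyheh" (len 11), cursors c1@4 c4@6 c2@9 c3@11, authorship ...1.4..2.3
After op 3 (insert('g')): buffer="bpihgkhgyyhgehg" (len 15), cursors c1@5 c4@8 c2@12 c3@15, authorship ...11.44..22.33
After op 4 (insert('h')): buffer="bpihghkhghyyhghehgh" (len 19), cursors c1@6 c4@10 c2@15 c3@19, authorship ...111.444..222.333
After op 5 (insert('s')): buffer="bpihghskhghsyyhghsehghs" (len 23), cursors c1@7 c4@12 c2@18 c3@23, authorship ...1111.4444..2222.3333
After op 6 (move_right): buffer="bpihghskhghsyyhghsehghs" (len 23), cursors c1@8 c4@13 c2@19 c3@23, authorship ...1111.4444..2222.3333

Answer: 8 19 23 13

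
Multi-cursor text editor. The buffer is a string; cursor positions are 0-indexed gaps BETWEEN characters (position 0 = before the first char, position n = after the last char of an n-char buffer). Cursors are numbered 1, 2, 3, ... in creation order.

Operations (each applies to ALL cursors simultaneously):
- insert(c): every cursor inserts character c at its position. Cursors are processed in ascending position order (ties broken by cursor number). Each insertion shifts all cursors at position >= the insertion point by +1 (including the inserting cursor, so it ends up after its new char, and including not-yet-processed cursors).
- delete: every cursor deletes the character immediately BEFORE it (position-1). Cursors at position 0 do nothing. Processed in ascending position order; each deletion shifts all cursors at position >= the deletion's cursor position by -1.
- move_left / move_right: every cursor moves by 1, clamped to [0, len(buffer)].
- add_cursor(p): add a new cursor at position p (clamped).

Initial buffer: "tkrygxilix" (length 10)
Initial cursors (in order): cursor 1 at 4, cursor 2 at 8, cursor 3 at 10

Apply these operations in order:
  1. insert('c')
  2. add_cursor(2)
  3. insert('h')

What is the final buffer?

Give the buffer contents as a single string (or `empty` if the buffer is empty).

Answer: tkhrychgxilchixch

Derivation:
After op 1 (insert('c')): buffer="tkrycgxilcixc" (len 13), cursors c1@5 c2@10 c3@13, authorship ....1....2..3
After op 2 (add_cursor(2)): buffer="tkrycgxilcixc" (len 13), cursors c4@2 c1@5 c2@10 c3@13, authorship ....1....2..3
After op 3 (insert('h')): buffer="tkhrychgxilchixch" (len 17), cursors c4@3 c1@7 c2@13 c3@17, authorship ..4..11....22..33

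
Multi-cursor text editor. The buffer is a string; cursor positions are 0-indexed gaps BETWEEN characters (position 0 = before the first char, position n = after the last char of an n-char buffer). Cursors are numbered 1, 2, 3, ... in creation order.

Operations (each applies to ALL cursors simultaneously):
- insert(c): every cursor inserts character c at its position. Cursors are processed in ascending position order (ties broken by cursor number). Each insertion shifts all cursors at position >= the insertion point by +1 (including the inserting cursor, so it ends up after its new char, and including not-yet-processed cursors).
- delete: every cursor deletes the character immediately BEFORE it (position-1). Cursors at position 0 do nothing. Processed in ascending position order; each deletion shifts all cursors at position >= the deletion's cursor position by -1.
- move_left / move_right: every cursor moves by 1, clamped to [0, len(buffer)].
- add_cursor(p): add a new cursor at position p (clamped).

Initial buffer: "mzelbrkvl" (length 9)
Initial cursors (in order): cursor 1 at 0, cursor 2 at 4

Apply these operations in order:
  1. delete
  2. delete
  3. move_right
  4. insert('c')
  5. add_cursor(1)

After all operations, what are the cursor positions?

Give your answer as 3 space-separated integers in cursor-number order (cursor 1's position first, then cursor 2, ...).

After op 1 (delete): buffer="mzebrkvl" (len 8), cursors c1@0 c2@3, authorship ........
After op 2 (delete): buffer="mzbrkvl" (len 7), cursors c1@0 c2@2, authorship .......
After op 3 (move_right): buffer="mzbrkvl" (len 7), cursors c1@1 c2@3, authorship .......
After op 4 (insert('c')): buffer="mczbcrkvl" (len 9), cursors c1@2 c2@5, authorship .1..2....
After op 5 (add_cursor(1)): buffer="mczbcrkvl" (len 9), cursors c3@1 c1@2 c2@5, authorship .1..2....

Answer: 2 5 1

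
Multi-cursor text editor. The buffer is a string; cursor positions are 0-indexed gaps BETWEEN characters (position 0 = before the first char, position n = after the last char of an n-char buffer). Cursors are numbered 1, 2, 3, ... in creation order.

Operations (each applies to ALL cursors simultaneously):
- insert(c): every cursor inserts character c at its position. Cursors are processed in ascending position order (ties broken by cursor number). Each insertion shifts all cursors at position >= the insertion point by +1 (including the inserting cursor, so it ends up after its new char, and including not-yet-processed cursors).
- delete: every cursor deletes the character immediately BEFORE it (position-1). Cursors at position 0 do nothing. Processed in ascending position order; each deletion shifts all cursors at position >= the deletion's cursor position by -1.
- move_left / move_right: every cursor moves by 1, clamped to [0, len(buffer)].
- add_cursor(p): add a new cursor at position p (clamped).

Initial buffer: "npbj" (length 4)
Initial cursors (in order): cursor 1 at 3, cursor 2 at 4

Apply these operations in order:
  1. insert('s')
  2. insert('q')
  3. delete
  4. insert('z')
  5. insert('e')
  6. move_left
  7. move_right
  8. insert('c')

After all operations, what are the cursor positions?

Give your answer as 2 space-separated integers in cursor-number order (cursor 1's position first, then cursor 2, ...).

After op 1 (insert('s')): buffer="npbsjs" (len 6), cursors c1@4 c2@6, authorship ...1.2
After op 2 (insert('q')): buffer="npbsqjsq" (len 8), cursors c1@5 c2@8, authorship ...11.22
After op 3 (delete): buffer="npbsjs" (len 6), cursors c1@4 c2@6, authorship ...1.2
After op 4 (insert('z')): buffer="npbszjsz" (len 8), cursors c1@5 c2@8, authorship ...11.22
After op 5 (insert('e')): buffer="npbszejsze" (len 10), cursors c1@6 c2@10, authorship ...111.222
After op 6 (move_left): buffer="npbszejsze" (len 10), cursors c1@5 c2@9, authorship ...111.222
After op 7 (move_right): buffer="npbszejsze" (len 10), cursors c1@6 c2@10, authorship ...111.222
After op 8 (insert('c')): buffer="npbszecjszec" (len 12), cursors c1@7 c2@12, authorship ...1111.2222

Answer: 7 12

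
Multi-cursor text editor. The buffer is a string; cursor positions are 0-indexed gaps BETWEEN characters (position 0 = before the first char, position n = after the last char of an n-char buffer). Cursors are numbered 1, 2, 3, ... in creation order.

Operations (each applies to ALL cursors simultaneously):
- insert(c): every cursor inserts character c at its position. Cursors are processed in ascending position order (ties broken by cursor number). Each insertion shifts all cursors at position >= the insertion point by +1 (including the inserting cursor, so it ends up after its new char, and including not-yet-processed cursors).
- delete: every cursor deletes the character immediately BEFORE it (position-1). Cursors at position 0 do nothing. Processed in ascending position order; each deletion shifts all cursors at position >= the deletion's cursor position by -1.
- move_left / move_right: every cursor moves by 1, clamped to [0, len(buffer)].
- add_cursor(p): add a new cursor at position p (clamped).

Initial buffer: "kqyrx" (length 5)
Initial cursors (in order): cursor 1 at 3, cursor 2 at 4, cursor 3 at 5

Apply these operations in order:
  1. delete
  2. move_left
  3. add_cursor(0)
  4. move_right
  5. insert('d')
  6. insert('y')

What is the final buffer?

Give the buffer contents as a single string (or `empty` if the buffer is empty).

Answer: kdyqdddyyy

Derivation:
After op 1 (delete): buffer="kq" (len 2), cursors c1@2 c2@2 c3@2, authorship ..
After op 2 (move_left): buffer="kq" (len 2), cursors c1@1 c2@1 c3@1, authorship ..
After op 3 (add_cursor(0)): buffer="kq" (len 2), cursors c4@0 c1@1 c2@1 c3@1, authorship ..
After op 4 (move_right): buffer="kq" (len 2), cursors c4@1 c1@2 c2@2 c3@2, authorship ..
After op 5 (insert('d')): buffer="kdqddd" (len 6), cursors c4@2 c1@6 c2@6 c3@6, authorship .4.123
After op 6 (insert('y')): buffer="kdyqdddyyy" (len 10), cursors c4@3 c1@10 c2@10 c3@10, authorship .44.123123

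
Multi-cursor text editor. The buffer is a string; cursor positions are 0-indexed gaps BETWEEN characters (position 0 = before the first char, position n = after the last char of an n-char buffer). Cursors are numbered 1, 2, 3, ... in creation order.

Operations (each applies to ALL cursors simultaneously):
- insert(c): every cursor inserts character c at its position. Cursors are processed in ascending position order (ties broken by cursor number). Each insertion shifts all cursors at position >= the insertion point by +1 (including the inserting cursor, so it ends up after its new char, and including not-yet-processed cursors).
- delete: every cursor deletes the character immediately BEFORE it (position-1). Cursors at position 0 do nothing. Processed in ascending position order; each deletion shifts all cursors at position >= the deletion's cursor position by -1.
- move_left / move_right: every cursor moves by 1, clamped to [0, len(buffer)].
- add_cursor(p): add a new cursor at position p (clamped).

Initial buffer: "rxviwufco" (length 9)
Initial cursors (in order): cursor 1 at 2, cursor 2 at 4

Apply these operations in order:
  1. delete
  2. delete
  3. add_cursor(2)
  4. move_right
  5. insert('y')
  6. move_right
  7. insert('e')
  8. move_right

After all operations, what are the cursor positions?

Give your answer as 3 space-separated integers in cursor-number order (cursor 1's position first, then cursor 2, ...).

After op 1 (delete): buffer="rvwufco" (len 7), cursors c1@1 c2@2, authorship .......
After op 2 (delete): buffer="wufco" (len 5), cursors c1@0 c2@0, authorship .....
After op 3 (add_cursor(2)): buffer="wufco" (len 5), cursors c1@0 c2@0 c3@2, authorship .....
After op 4 (move_right): buffer="wufco" (len 5), cursors c1@1 c2@1 c3@3, authorship .....
After op 5 (insert('y')): buffer="wyyufyco" (len 8), cursors c1@3 c2@3 c3@6, authorship .12..3..
After op 6 (move_right): buffer="wyyufyco" (len 8), cursors c1@4 c2@4 c3@7, authorship .12..3..
After op 7 (insert('e')): buffer="wyyueefyceo" (len 11), cursors c1@6 c2@6 c3@10, authorship .12.12.3.3.
After op 8 (move_right): buffer="wyyueefyceo" (len 11), cursors c1@7 c2@7 c3@11, authorship .12.12.3.3.

Answer: 7 7 11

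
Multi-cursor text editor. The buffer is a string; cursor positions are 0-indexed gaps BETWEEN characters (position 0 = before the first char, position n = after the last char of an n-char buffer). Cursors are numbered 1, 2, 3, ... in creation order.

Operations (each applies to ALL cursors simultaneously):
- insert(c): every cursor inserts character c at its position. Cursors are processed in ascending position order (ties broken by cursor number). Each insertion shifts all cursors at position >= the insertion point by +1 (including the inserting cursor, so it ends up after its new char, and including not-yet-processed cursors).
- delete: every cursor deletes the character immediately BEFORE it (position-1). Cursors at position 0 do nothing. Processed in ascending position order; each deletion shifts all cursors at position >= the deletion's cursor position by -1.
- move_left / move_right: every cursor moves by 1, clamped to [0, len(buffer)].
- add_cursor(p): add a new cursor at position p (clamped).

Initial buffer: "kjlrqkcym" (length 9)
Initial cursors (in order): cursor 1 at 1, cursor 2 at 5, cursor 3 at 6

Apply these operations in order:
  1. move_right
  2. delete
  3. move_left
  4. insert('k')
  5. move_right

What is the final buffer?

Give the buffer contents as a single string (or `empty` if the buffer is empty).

Answer: kklrkkqym

Derivation:
After op 1 (move_right): buffer="kjlrqkcym" (len 9), cursors c1@2 c2@6 c3@7, authorship .........
After op 2 (delete): buffer="klrqym" (len 6), cursors c1@1 c2@4 c3@4, authorship ......
After op 3 (move_left): buffer="klrqym" (len 6), cursors c1@0 c2@3 c3@3, authorship ......
After op 4 (insert('k')): buffer="kklrkkqym" (len 9), cursors c1@1 c2@6 c3@6, authorship 1...23...
After op 5 (move_right): buffer="kklrkkqym" (len 9), cursors c1@2 c2@7 c3@7, authorship 1...23...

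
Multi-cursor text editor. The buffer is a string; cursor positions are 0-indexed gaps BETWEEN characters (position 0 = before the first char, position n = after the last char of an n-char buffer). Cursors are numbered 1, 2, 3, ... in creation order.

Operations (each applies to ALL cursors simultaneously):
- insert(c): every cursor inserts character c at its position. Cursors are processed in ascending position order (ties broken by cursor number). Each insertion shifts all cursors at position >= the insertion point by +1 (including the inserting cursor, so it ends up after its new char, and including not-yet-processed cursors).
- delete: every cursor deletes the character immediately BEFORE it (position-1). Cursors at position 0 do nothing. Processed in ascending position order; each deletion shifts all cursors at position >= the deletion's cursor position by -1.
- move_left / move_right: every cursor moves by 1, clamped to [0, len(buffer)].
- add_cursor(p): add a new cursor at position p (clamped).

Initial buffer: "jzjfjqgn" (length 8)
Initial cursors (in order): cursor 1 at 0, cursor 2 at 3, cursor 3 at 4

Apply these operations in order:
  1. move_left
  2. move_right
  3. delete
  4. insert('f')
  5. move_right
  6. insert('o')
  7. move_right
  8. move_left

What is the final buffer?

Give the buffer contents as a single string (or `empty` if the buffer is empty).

After op 1 (move_left): buffer="jzjfjqgn" (len 8), cursors c1@0 c2@2 c3@3, authorship ........
After op 2 (move_right): buffer="jzjfjqgn" (len 8), cursors c1@1 c2@3 c3@4, authorship ........
After op 3 (delete): buffer="zjqgn" (len 5), cursors c1@0 c2@1 c3@1, authorship .....
After op 4 (insert('f')): buffer="fzffjqgn" (len 8), cursors c1@1 c2@4 c3@4, authorship 1.23....
After op 5 (move_right): buffer="fzffjqgn" (len 8), cursors c1@2 c2@5 c3@5, authorship 1.23....
After op 6 (insert('o')): buffer="fzoffjooqgn" (len 11), cursors c1@3 c2@8 c3@8, authorship 1.123.23...
After op 7 (move_right): buffer="fzoffjooqgn" (len 11), cursors c1@4 c2@9 c3@9, authorship 1.123.23...
After op 8 (move_left): buffer="fzoffjooqgn" (len 11), cursors c1@3 c2@8 c3@8, authorship 1.123.23...

Answer: fzoffjooqgn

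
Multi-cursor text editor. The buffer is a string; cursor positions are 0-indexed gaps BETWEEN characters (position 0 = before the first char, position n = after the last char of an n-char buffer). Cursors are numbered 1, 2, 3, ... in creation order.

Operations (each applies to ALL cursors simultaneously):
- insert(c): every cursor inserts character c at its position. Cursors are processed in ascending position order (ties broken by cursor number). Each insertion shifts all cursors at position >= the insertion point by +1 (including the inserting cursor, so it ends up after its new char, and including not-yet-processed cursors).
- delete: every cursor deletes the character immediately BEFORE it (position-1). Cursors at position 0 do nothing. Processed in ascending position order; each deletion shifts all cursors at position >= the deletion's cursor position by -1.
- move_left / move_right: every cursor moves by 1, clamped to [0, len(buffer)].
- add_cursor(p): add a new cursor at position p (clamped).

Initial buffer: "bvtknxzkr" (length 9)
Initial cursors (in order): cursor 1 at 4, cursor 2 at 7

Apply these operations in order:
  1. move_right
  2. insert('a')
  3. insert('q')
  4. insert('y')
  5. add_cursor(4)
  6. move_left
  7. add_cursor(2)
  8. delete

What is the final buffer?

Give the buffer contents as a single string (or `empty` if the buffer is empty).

After op 1 (move_right): buffer="bvtknxzkr" (len 9), cursors c1@5 c2@8, authorship .........
After op 2 (insert('a')): buffer="bvtknaxzkar" (len 11), cursors c1@6 c2@10, authorship .....1...2.
After op 3 (insert('q')): buffer="bvtknaqxzkaqr" (len 13), cursors c1@7 c2@12, authorship .....11...22.
After op 4 (insert('y')): buffer="bvtknaqyxzkaqyr" (len 15), cursors c1@8 c2@14, authorship .....111...222.
After op 5 (add_cursor(4)): buffer="bvtknaqyxzkaqyr" (len 15), cursors c3@4 c1@8 c2@14, authorship .....111...222.
After op 6 (move_left): buffer="bvtknaqyxzkaqyr" (len 15), cursors c3@3 c1@7 c2@13, authorship .....111...222.
After op 7 (add_cursor(2)): buffer="bvtknaqyxzkaqyr" (len 15), cursors c4@2 c3@3 c1@7 c2@13, authorship .....111...222.
After op 8 (delete): buffer="bknayxzkayr" (len 11), cursors c3@1 c4@1 c1@4 c2@9, authorship ...11...22.

Answer: bknayxzkayr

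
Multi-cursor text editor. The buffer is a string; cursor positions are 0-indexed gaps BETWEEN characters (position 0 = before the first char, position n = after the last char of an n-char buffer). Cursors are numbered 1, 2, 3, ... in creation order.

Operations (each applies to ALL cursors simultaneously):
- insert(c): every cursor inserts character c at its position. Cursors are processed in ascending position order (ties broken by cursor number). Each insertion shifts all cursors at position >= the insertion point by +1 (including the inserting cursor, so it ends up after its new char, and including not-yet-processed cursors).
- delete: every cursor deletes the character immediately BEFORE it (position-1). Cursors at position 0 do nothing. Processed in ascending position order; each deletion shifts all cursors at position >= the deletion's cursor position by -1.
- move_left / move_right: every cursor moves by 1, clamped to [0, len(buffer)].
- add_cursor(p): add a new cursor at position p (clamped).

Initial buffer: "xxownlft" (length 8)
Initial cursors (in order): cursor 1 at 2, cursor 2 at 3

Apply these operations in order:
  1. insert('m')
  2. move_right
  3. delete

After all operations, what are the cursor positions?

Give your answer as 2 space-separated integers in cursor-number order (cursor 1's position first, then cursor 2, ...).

After op 1 (insert('m')): buffer="xxmomwnlft" (len 10), cursors c1@3 c2@5, authorship ..1.2.....
After op 2 (move_right): buffer="xxmomwnlft" (len 10), cursors c1@4 c2@6, authorship ..1.2.....
After op 3 (delete): buffer="xxmmnlft" (len 8), cursors c1@3 c2@4, authorship ..12....

Answer: 3 4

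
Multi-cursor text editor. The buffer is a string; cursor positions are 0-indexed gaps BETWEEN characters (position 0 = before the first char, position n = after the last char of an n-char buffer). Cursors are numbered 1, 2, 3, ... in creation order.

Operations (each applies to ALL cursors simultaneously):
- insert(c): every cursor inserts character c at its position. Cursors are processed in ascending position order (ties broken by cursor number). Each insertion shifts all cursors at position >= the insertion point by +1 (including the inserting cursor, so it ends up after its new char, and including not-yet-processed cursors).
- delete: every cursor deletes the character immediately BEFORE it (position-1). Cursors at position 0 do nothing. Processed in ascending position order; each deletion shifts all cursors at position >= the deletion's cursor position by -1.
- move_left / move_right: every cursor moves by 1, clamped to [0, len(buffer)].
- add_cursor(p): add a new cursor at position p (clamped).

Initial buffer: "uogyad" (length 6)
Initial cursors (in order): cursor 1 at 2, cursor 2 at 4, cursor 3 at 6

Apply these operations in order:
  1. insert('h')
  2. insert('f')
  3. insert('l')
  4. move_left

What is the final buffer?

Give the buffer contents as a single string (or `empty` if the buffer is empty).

After op 1 (insert('h')): buffer="uohgyhadh" (len 9), cursors c1@3 c2@6 c3@9, authorship ..1..2..3
After op 2 (insert('f')): buffer="uohfgyhfadhf" (len 12), cursors c1@4 c2@8 c3@12, authorship ..11..22..33
After op 3 (insert('l')): buffer="uohflgyhfladhfl" (len 15), cursors c1@5 c2@10 c3@15, authorship ..111..222..333
After op 4 (move_left): buffer="uohflgyhfladhfl" (len 15), cursors c1@4 c2@9 c3@14, authorship ..111..222..333

Answer: uohflgyhfladhfl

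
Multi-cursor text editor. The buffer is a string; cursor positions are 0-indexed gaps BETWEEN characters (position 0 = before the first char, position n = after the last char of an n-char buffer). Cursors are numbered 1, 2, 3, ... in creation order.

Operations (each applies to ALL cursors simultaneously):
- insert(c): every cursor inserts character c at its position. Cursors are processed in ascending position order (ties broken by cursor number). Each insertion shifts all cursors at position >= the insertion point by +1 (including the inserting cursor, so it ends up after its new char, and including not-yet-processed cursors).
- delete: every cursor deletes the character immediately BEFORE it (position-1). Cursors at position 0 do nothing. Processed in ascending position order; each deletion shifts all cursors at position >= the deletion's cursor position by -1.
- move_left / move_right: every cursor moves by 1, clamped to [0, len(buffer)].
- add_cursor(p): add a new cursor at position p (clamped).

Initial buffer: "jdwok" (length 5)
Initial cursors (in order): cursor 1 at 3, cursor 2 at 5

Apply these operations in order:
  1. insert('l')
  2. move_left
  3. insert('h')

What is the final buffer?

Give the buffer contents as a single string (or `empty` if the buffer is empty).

Answer: jdwhlokhl

Derivation:
After op 1 (insert('l')): buffer="jdwlokl" (len 7), cursors c1@4 c2@7, authorship ...1..2
After op 2 (move_left): buffer="jdwlokl" (len 7), cursors c1@3 c2@6, authorship ...1..2
After op 3 (insert('h')): buffer="jdwhlokhl" (len 9), cursors c1@4 c2@8, authorship ...11..22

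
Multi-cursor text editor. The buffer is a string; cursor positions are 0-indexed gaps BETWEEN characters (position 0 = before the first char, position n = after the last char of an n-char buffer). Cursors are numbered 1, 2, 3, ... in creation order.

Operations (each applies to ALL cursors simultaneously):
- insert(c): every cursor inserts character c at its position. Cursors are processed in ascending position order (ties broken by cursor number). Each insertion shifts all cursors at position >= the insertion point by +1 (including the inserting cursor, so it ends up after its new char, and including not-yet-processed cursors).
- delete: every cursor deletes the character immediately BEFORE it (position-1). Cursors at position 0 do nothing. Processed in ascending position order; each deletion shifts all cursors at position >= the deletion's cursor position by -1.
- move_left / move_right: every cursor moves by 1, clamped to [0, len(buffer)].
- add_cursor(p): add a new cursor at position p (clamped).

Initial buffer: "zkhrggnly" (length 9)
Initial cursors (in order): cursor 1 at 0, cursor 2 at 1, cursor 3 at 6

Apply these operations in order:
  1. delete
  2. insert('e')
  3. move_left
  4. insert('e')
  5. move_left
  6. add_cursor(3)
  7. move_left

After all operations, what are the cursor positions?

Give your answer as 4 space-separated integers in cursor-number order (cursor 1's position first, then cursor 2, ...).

Answer: 1 1 7 2

Derivation:
After op 1 (delete): buffer="khrgnly" (len 7), cursors c1@0 c2@0 c3@4, authorship .......
After op 2 (insert('e')): buffer="eekhrgenly" (len 10), cursors c1@2 c2@2 c3@7, authorship 12....3...
After op 3 (move_left): buffer="eekhrgenly" (len 10), cursors c1@1 c2@1 c3@6, authorship 12....3...
After op 4 (insert('e')): buffer="eeeekhrgeenly" (len 13), cursors c1@3 c2@3 c3@9, authorship 1122....33...
After op 5 (move_left): buffer="eeeekhrgeenly" (len 13), cursors c1@2 c2@2 c3@8, authorship 1122....33...
After op 6 (add_cursor(3)): buffer="eeeekhrgeenly" (len 13), cursors c1@2 c2@2 c4@3 c3@8, authorship 1122....33...
After op 7 (move_left): buffer="eeeekhrgeenly" (len 13), cursors c1@1 c2@1 c4@2 c3@7, authorship 1122....33...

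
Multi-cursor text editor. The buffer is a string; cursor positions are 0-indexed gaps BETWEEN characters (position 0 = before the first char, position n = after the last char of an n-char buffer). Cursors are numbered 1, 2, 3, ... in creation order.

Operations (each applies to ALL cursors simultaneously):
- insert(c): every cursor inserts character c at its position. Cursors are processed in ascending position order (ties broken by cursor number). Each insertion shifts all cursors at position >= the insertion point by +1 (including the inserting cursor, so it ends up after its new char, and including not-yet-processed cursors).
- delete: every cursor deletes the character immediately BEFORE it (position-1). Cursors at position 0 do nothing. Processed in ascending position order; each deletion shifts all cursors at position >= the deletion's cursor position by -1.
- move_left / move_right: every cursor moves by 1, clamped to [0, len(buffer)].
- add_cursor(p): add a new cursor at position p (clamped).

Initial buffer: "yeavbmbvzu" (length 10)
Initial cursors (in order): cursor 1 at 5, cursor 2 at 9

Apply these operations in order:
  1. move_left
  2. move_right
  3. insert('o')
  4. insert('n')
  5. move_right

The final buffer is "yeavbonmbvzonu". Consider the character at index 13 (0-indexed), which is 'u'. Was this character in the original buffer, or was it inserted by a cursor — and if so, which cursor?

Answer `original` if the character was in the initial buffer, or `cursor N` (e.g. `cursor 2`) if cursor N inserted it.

Answer: original

Derivation:
After op 1 (move_left): buffer="yeavbmbvzu" (len 10), cursors c1@4 c2@8, authorship ..........
After op 2 (move_right): buffer="yeavbmbvzu" (len 10), cursors c1@5 c2@9, authorship ..........
After op 3 (insert('o')): buffer="yeavbombvzou" (len 12), cursors c1@6 c2@11, authorship .....1....2.
After op 4 (insert('n')): buffer="yeavbonmbvzonu" (len 14), cursors c1@7 c2@13, authorship .....11....22.
After op 5 (move_right): buffer="yeavbonmbvzonu" (len 14), cursors c1@8 c2@14, authorship .....11....22.
Authorship (.=original, N=cursor N): . . . . . 1 1 . . . . 2 2 .
Index 13: author = original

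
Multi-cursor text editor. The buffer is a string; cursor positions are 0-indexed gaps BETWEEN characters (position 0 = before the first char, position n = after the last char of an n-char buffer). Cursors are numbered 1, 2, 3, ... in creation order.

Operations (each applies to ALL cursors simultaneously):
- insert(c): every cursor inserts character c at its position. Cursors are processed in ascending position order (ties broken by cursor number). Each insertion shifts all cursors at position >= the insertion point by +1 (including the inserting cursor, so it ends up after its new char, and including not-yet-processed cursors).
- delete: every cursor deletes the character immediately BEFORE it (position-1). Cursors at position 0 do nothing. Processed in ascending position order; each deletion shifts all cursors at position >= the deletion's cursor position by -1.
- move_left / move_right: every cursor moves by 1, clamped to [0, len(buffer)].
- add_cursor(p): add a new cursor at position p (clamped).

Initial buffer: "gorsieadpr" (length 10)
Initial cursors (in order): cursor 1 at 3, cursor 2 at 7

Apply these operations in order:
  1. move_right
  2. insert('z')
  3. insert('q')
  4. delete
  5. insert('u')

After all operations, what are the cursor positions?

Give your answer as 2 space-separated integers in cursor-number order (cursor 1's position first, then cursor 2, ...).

Answer: 6 12

Derivation:
After op 1 (move_right): buffer="gorsieadpr" (len 10), cursors c1@4 c2@8, authorship ..........
After op 2 (insert('z')): buffer="gorszieadzpr" (len 12), cursors c1@5 c2@10, authorship ....1....2..
After op 3 (insert('q')): buffer="gorszqieadzqpr" (len 14), cursors c1@6 c2@12, authorship ....11....22..
After op 4 (delete): buffer="gorszieadzpr" (len 12), cursors c1@5 c2@10, authorship ....1....2..
After op 5 (insert('u')): buffer="gorszuieadzupr" (len 14), cursors c1@6 c2@12, authorship ....11....22..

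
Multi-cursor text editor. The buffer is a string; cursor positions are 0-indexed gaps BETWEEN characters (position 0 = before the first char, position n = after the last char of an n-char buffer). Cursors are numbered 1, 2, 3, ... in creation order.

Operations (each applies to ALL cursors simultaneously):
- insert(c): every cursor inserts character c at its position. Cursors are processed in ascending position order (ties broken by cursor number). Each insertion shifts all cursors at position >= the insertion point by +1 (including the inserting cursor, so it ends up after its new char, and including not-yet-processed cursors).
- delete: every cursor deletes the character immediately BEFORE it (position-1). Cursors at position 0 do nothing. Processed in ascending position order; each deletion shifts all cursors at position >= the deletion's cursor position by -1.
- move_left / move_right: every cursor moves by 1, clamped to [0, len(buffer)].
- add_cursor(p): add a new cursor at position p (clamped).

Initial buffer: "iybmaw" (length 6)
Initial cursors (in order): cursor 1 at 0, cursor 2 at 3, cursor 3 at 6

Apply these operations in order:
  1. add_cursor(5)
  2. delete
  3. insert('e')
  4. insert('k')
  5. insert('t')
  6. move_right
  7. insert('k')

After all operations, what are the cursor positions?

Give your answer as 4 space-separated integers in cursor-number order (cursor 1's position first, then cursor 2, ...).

After op 1 (add_cursor(5)): buffer="iybmaw" (len 6), cursors c1@0 c2@3 c4@5 c3@6, authorship ......
After op 2 (delete): buffer="iym" (len 3), cursors c1@0 c2@2 c3@3 c4@3, authorship ...
After op 3 (insert('e')): buffer="eiyemee" (len 7), cursors c1@1 c2@4 c3@7 c4@7, authorship 1..2.34
After op 4 (insert('k')): buffer="ekiyekmeekk" (len 11), cursors c1@2 c2@6 c3@11 c4@11, authorship 11..22.3434
After op 5 (insert('t')): buffer="ektiyektmeekktt" (len 15), cursors c1@3 c2@8 c3@15 c4@15, authorship 111..222.343434
After op 6 (move_right): buffer="ektiyektmeekktt" (len 15), cursors c1@4 c2@9 c3@15 c4@15, authorship 111..222.343434
After op 7 (insert('k')): buffer="ektikyektmkeekkttkk" (len 19), cursors c1@5 c2@11 c3@19 c4@19, authorship 111.1.222.234343434

Answer: 5 11 19 19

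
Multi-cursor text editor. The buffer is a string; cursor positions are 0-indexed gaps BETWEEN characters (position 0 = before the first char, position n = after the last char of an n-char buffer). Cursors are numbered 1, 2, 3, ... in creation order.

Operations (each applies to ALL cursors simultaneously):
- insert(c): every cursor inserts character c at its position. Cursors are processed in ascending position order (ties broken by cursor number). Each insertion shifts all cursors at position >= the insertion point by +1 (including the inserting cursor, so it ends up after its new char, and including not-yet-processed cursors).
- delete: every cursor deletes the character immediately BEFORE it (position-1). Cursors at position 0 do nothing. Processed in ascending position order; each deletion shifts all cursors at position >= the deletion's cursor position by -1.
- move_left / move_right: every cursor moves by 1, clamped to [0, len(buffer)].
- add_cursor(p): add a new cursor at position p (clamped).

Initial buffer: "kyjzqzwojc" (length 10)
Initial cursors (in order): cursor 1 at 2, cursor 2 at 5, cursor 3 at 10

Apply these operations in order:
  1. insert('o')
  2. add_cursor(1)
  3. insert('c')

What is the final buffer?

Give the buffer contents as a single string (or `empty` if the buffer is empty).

After op 1 (insert('o')): buffer="kyojzqozwojco" (len 13), cursors c1@3 c2@7 c3@13, authorship ..1...2.....3
After op 2 (add_cursor(1)): buffer="kyojzqozwojco" (len 13), cursors c4@1 c1@3 c2@7 c3@13, authorship ..1...2.....3
After op 3 (insert('c')): buffer="kcyocjzqoczwojcoc" (len 17), cursors c4@2 c1@5 c2@10 c3@17, authorship .4.11...22.....33

Answer: kcyocjzqoczwojcoc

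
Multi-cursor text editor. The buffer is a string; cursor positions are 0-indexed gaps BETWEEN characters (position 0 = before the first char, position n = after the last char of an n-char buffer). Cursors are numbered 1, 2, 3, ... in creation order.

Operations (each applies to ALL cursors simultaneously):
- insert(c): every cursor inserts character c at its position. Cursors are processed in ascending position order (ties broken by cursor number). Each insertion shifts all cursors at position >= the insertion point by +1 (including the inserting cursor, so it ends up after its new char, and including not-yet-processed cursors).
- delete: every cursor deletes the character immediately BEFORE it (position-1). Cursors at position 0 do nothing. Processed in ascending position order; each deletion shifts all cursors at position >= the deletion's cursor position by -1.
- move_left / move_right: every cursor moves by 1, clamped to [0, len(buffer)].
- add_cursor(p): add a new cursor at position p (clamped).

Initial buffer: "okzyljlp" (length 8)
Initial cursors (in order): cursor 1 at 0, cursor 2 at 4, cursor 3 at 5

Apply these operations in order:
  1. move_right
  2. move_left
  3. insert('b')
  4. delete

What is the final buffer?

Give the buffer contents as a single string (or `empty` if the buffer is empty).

After op 1 (move_right): buffer="okzyljlp" (len 8), cursors c1@1 c2@5 c3@6, authorship ........
After op 2 (move_left): buffer="okzyljlp" (len 8), cursors c1@0 c2@4 c3@5, authorship ........
After op 3 (insert('b')): buffer="bokzyblbjlp" (len 11), cursors c1@1 c2@6 c3@8, authorship 1....2.3...
After op 4 (delete): buffer="okzyljlp" (len 8), cursors c1@0 c2@4 c3@5, authorship ........

Answer: okzyljlp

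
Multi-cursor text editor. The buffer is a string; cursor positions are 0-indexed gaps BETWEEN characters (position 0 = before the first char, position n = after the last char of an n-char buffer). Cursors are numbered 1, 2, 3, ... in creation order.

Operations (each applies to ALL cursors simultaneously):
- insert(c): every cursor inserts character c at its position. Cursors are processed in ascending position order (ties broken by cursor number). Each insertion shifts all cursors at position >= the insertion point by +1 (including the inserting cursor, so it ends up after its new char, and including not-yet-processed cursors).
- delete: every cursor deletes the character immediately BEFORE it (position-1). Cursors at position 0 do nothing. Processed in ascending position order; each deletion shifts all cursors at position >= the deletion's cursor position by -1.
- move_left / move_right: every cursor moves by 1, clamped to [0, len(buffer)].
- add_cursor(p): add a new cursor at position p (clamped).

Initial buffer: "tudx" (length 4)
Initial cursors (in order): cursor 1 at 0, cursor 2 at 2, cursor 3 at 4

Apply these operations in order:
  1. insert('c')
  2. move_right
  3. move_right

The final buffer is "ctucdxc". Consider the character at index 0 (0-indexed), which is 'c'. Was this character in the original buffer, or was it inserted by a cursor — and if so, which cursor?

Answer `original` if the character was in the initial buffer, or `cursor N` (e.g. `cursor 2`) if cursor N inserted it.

After op 1 (insert('c')): buffer="ctucdxc" (len 7), cursors c1@1 c2@4 c3@7, authorship 1..2..3
After op 2 (move_right): buffer="ctucdxc" (len 7), cursors c1@2 c2@5 c3@7, authorship 1..2..3
After op 3 (move_right): buffer="ctucdxc" (len 7), cursors c1@3 c2@6 c3@7, authorship 1..2..3
Authorship (.=original, N=cursor N): 1 . . 2 . . 3
Index 0: author = 1

Answer: cursor 1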